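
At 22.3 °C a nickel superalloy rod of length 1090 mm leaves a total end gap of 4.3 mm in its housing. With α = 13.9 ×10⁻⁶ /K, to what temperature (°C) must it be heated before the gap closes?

α·L₀·ΔT = 4.3 mm ⇒ ΔT = 4.3 / (13.9×10⁻⁶ × 1090.0) = 283.8 K.
T = 22.3 + 283.8 = 306.1 °C.

306 °C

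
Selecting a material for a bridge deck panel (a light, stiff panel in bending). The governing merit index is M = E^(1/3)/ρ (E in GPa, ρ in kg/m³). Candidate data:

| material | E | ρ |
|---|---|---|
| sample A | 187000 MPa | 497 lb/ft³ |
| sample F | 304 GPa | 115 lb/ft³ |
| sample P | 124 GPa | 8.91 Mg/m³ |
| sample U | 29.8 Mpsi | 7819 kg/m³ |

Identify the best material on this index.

In SI units:
  sample A: E = 187.0 GPa, ρ = 7961 kg/m³
  sample F: E = 304.0 GPa, ρ = 1842 kg/m³
  sample P: E = 124.0 GPa, ρ = 8910 kg/m³
  sample U: E = 205.5 GPa, ρ = 7819 kg/m³
  sample F: M = 3.65×10⁻³
  sample U: M = 0.755×10⁻³
  sample A: M = 0.718×10⁻³
  sample P: M = 0.560×10⁻³
Sample F ranks first.

sample F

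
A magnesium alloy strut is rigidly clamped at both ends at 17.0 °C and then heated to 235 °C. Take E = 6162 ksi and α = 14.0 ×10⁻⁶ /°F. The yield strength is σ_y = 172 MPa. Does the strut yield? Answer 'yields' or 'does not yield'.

E = 6162 ksi = 42.49 GPa.
α = 14.0×10⁻⁶/°F × 9/5 = 25.2×10⁻⁶/K.
ΔT = 218.0 K. Constrained thermal stress σ = E·α·ΔT = 42.49×10³ MPa × 25.2×10⁻⁶ × 218.0 = 233 MPa (compressive).
Compare to σ_y = 172 MPa: σ ≥ σ_y, so it yields.

yields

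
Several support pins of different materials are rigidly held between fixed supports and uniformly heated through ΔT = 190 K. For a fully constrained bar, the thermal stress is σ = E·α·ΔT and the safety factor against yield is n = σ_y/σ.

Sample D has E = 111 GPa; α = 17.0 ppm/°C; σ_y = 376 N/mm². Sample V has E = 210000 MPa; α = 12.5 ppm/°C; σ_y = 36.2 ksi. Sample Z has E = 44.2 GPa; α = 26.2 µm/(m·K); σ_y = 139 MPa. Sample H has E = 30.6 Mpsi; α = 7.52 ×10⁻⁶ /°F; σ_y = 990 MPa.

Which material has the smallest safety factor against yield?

In consistent units (E in GPa, α in ×10⁻⁶/K, σ_y in MPa):
  sample D: E = 111.0, α = 17.0, σ_y = 376.0 → σ = 359 MPa, n = 1.05
  sample V: E = 210.0, α = 12.5, σ_y = 249.6 → σ = 499 MPa, n = 0.500
  sample Z: E = 44.20, α = 26.2, σ_y = 139.0 → σ = 220 MPa, n = 0.632
  sample H: E = 211.0, α = 13.5, σ_y = 990.0 → σ = 543 MPa, n = 1.82
Sample V has the lowest safety factor, n = 0.500.

sample V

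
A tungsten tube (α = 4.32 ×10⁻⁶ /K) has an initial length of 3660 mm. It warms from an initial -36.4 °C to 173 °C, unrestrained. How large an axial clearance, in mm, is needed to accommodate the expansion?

ΔT = 173 − (-36.4) = 209.4 K.
ΔL = α·L₀·ΔT = 4.32×10⁻⁶ × 3660 mm × 209.4 K = 3.31 mm.

3.31 mm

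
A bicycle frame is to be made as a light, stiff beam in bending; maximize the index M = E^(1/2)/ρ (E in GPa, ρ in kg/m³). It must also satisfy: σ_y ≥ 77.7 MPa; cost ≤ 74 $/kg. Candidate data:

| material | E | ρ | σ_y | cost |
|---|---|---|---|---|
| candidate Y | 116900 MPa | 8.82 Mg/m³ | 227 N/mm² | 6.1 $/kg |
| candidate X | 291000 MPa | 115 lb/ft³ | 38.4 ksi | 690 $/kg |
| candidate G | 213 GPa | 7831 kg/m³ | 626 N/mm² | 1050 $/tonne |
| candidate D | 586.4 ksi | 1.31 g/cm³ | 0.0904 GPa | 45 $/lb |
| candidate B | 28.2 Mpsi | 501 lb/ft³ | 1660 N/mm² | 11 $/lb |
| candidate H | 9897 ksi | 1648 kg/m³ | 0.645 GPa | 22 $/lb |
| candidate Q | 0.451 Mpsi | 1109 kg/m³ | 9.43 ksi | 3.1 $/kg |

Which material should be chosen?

Screen on constraints: σ_y ≥ 77.7 MPa; cost ≤ 74 $/kg. Survivors: candidate Y, candidate G, candidate B, candidate H.
In SI units:
  candidate Y: E = 116.9 GPa, ρ = 8820 kg/m³
  candidate G: E = 213.0 GPa, ρ = 7831 kg/m³
  candidate B: E = 194.4 GPa, ρ = 8025 kg/m³
  candidate H: E = 68.24 GPa, ρ = 1648 kg/m³
  candidate H: M = 5.01×10⁻³
  candidate G: M = 1.86×10⁻³
  candidate B: M = 1.74×10⁻³
  candidate Y: M = 1.23×10⁻³
Highest index: candidate H.

candidate H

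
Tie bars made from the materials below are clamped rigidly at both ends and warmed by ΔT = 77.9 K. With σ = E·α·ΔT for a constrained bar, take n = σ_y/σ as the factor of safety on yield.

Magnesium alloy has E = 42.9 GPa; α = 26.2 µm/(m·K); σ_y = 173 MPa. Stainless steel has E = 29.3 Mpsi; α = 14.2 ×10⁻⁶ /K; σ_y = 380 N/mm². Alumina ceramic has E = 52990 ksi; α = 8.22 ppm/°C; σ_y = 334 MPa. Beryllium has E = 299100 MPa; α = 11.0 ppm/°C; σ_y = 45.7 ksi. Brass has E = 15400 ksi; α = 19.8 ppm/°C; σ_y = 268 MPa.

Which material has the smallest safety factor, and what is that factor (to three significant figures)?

beryllium, n = 1.23

With everything in SI (GPa, ×10⁻⁶/K, MPa):
  magnesium alloy: E = 42.90, α = 26.2, σ_y = 173.0 → σ = 87.6 MPa, n = 1.98
  stainless steel: E = 202.0, α = 14.2, σ_y = 380.0 → σ = 223 MPa, n = 1.70
  alumina ceramic: E = 365.4, α = 8.22, σ_y = 334.0 → σ = 234 MPa, n = 1.43
  beryllium: E = 299.1, α = 11.0, σ_y = 315.1 → σ = 256 MPa, n = 1.23
  brass: E = 106.2, α = 19.8, σ_y = 268.0 → σ = 164 MPa, n = 1.64
Beryllium has the lowest safety factor, n = 1.23.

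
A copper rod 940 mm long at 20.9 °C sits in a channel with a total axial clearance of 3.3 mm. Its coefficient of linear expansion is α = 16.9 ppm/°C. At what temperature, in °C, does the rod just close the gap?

229 °C

α·L₀·ΔT = 3.3 mm ⇒ ΔT = 3.3 / (16.9×10⁻⁶ × 940.0) = 207.7 K.
T = 20.9 + 207.7 = 228.6 °C.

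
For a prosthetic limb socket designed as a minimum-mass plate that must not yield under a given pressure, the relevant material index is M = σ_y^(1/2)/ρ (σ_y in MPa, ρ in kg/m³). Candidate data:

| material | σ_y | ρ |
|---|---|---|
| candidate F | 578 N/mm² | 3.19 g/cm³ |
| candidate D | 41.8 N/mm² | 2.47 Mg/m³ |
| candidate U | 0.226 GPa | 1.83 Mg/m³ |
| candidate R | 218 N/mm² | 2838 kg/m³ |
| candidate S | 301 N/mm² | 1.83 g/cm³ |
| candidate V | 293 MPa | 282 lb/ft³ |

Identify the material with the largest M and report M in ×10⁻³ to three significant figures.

After converting to SI:
  candidate F: σ_y = 578.0 MPa, ρ = 3190 kg/m³
  candidate D: σ_y = 41.80 MPa, ρ = 2470 kg/m³
  candidate U: σ_y = 226.0 MPa, ρ = 1830 kg/m³
  candidate R: σ_y = 218.0 MPa, ρ = 2838 kg/m³
  candidate S: σ_y = 301.0 MPa, ρ = 1830 kg/m³
  candidate V: σ_y = 293.0 MPa, ρ = 4517 kg/m³
  candidate S: M = 9.48×10⁻³
  candidate U: M = 8.21×10⁻³
  candidate F: M = 7.54×10⁻³
  candidate R: M = 5.20×10⁻³
  candidate V: M = 3.79×10⁻³
  candidate D: M = 2.62×10⁻³
Candidate S has the largest M.

candidate S, M = 9.48×10⁻³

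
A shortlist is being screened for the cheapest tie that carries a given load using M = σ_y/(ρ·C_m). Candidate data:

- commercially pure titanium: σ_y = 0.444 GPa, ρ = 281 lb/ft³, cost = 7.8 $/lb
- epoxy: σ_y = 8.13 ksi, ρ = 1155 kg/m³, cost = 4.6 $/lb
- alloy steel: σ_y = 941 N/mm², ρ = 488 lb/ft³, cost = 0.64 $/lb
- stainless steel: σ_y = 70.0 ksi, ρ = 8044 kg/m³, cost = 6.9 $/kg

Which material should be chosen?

In SI units:
  commercially pure titanium: σ_y = 444.0 MPa, ρ = 4501 kg/m³, cost = 17.20 $/kg
  epoxy: σ_y = 56.05 MPa, ρ = 1155 kg/m³, cost = 10.14 $/kg
  alloy steel: σ_y = 941.0 MPa, ρ = 7817 kg/m³, cost = 1.411 $/kg
  stainless steel: σ_y = 482.6 MPa, ρ = 8044 kg/m³, cost = 6.900 $/kg
  alloy steel: M = 85.3 kN·m per $
  stainless steel: M = 8.70 kN·m per $
  commercially pure titanium: M = 5.74 kN·m per $
  epoxy: M = 4.79 kN·m per $
The maximum is for alloy steel.

alloy steel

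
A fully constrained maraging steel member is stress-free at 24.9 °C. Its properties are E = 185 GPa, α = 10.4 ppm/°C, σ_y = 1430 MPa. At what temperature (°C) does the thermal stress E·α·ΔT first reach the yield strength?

768 °C

E·α·ΔT = 1430 MPa ⇒ ΔT = 1430 / (185.0×10³ × 10.4×10⁻⁶) = 743.2 K.
T = 24.9 + 743.2 = 768.1 °C.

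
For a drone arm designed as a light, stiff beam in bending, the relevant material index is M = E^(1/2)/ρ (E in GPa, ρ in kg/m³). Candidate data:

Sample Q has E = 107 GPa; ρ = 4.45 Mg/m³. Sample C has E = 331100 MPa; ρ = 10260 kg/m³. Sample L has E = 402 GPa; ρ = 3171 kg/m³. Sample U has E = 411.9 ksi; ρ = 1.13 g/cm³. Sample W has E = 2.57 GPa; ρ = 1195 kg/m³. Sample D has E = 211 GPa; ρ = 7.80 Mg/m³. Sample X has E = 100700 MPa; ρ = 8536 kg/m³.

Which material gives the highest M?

Normalizing units and computing the index:
  sample Q: E = 107.0 GPa, ρ = 4450 kg/m³
  sample C: E = 331.1 GPa, ρ = 10260 kg/m³
  sample L: E = 402.0 GPa, ρ = 3171 kg/m³
  sample U: E = 2.840 GPa, ρ = 1130 kg/m³
  sample W: E = 2.570 GPa, ρ = 1195 kg/m³
  sample D: E = 211.0 GPa, ρ = 7800 kg/m³
  sample X: E = 100.7 GPa, ρ = 8536 kg/m³
  sample L: M = 6.32×10⁻³
  sample Q: M = 2.32×10⁻³
  sample D: M = 1.86×10⁻³
  sample C: M = 1.77×10⁻³
  sample U: M = 1.49×10⁻³
  sample W: M = 1.34×10⁻³
  sample X: M = 1.18×10⁻³
The maximum is for sample L.

sample L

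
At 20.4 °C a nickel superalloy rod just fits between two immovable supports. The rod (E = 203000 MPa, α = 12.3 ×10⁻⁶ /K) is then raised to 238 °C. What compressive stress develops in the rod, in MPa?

543 MPa

E = 203000 MPa = 203.0 GPa.
ΔT = 217.6 K. Constrained thermal stress σ = E·α·ΔT = 203.0×10³ MPa × 12.3×10⁻⁶ × 217.6 = 543 MPa (compressive).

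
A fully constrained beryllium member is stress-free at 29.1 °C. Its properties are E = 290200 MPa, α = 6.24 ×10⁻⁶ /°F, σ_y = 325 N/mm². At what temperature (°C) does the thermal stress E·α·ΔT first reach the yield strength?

E = 290200 MPa = 290.2 GPa.
α = 6.24×10⁻⁶/°F × 9/5 = 11.2×10⁻⁶/K.
σ_y = 325 N/mm² = 325.0 MPa.
E·α·ΔT = 325.0 MPa ⇒ ΔT = 325.0 / (290.2×10³ × 11.2×10⁻⁶) = 99.71 K.
T = 29.1 + 99.71 = 128.8 °C.

129 °C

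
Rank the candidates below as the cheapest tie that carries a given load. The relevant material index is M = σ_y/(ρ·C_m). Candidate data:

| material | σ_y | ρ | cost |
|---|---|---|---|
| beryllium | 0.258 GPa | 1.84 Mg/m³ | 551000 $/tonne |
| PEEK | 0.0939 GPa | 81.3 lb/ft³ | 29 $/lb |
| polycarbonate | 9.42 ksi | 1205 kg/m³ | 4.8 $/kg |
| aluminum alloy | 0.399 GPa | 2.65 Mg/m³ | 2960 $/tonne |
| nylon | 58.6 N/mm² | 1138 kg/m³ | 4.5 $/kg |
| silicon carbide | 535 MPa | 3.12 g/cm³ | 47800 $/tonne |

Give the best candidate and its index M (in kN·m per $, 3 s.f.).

Convert each candidate to consistent units, then evaluate M:
  beryllium: σ_y = 258.0 MPa, ρ = 1840 kg/m³, cost = 551.0 $/kg
  PEEK: σ_y = 93.90 MPa, ρ = 1302 kg/m³, cost = 63.93 $/kg
  polycarbonate: σ_y = 64.95 MPa, ρ = 1205 kg/m³, cost = 4.800 $/kg
  aluminum alloy: σ_y = 399.0 MPa, ρ = 2650 kg/m³, cost = 2.960 $/kg
  nylon: σ_y = 58.60 MPa, ρ = 1138 kg/m³, cost = 4.500 $/kg
  silicon carbide: σ_y = 535.0 MPa, ρ = 3120 kg/m³, cost = 47.80 $/kg
  aluminum alloy: M = 50.9 kN·m per $
  nylon: M = 11.4 kN·m per $
  polycarbonate: M = 11.2 kN·m per $
  silicon carbide: M = 3.59 kN·m per $
  PEEK: M = 1.13 kN·m per $
  beryllium: M = 0.254 kN·m per $
Highest index: aluminum alloy.

aluminum alloy, M = 50.9 kN·m per $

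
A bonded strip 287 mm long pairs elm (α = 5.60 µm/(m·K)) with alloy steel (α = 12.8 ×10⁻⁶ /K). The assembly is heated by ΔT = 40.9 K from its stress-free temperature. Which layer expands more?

alloy steel

α(elm) = 5.60×10⁻⁶/K vs α(alloy steel) = 12.8×10⁻⁶/K.
Higher α expands more for the same ΔT: alloy steel.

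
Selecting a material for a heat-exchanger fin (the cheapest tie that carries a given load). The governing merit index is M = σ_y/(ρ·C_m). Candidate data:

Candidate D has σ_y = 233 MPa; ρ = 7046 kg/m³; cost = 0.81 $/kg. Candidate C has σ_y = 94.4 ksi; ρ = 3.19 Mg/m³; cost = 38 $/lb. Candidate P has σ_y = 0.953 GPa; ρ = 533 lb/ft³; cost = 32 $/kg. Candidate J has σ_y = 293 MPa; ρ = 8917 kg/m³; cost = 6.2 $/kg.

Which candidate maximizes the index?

Putting every candidate on a common basis:
  candidate D: σ_y = 233.0 MPa, ρ = 7046 kg/m³, cost = 0.8100 $/kg
  candidate C: σ_y = 650.9 MPa, ρ = 3190 kg/m³, cost = 83.77 $/kg
  candidate P: σ_y = 953.0 MPa, ρ = 8538 kg/m³, cost = 32.00 $/kg
  candidate J: σ_y = 293.0 MPa, ρ = 8917 kg/m³, cost = 6.200 $/kg
  candidate D: M = 40.8 kN·m per $
  candidate J: M = 5.30 kN·m per $
  candidate P: M = 3.49 kN·m per $
  candidate C: M = 2.44 kN·m per $
Candidate D ranks first.

candidate D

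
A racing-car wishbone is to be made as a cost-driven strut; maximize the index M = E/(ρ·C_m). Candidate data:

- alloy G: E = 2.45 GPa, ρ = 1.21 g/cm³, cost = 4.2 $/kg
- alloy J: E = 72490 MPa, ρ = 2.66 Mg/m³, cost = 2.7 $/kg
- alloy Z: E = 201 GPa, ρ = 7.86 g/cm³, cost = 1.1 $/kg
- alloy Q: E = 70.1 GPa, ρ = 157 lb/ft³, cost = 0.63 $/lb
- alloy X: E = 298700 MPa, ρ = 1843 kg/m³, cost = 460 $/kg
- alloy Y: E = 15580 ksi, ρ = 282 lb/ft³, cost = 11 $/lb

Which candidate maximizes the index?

alloy Z

Normalizing units and computing the index:
  alloy G: E = 2.450 GPa, ρ = 1210 kg/m³, cost = 4.200 $/kg
  alloy J: E = 72.49 GPa, ρ = 2660 kg/m³, cost = 2.700 $/kg
  alloy Z: E = 201.0 GPa, ρ = 7860 kg/m³, cost = 1.100 $/kg
  alloy Q: E = 70.10 GPa, ρ = 2515 kg/m³, cost = 1.389 $/kg
  alloy X: E = 298.7 GPa, ρ = 1843 kg/m³, cost = 460.0 $/kg
  alloy Y: E = 107.4 GPa, ρ = 4517 kg/m³, cost = 24.25 $/kg
  alloy Z: M = 23.2 MN·m per $
  alloy Q: M = 20.1 MN·m per $
  alloy J: M = 10.1 MN·m per $
  alloy Y: M = 0.981 MN·m per $
  alloy G: M = 0.482 MN·m per $
  alloy X: M = 0.352 MN·m per $
Alloy Z has the largest M.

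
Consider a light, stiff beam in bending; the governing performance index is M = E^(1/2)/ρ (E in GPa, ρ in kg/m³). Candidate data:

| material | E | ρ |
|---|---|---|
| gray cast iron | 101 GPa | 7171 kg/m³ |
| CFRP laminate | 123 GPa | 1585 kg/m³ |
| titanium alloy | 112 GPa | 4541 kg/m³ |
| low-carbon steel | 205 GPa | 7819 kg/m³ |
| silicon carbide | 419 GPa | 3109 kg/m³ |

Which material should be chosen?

Evaluate M for each candidate:
  CFRP laminate: M = 7.00×10⁻³
  silicon carbide: M = 6.58×10⁻³
  titanium alloy: M = 2.33×10⁻³
  low-carbon steel: M = 1.83×10⁻³
  gray cast iron: M = 1.40×10⁻³
The maximum is for CFRP laminate.

CFRP laminate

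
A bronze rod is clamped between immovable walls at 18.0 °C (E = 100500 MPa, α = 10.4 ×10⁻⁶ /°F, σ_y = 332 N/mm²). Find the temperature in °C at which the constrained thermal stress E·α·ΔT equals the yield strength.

194 °C

E = 100500 MPa = 100.5 GPa.
α = 10.4×10⁻⁶/°F × 9/5 = 18.7×10⁻⁶/K.
σ_y = 332 N/mm² = 332.0 MPa.
E·α·ΔT = 332.0 MPa ⇒ ΔT = 332.0 / (100.5×10³ × 18.7×10⁻⁶) = 176.5 K.
T = 18.0 + 176.5 = 194.5 °C.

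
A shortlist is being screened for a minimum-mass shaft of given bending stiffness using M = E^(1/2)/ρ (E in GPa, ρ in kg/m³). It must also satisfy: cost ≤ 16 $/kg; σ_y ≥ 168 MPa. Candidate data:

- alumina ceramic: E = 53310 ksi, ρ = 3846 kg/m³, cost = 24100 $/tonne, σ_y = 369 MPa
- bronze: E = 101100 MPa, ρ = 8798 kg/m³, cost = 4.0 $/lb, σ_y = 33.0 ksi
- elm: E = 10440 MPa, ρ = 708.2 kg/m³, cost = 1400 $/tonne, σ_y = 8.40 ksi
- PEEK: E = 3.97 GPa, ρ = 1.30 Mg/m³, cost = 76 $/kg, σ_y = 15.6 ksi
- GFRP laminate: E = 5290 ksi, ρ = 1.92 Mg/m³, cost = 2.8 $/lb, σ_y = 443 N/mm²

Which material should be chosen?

Screen on constraints: cost ≤ 16 $/kg; σ_y ≥ 168 MPa. Survivors: bronze, GFRP laminate.
In SI units:
  bronze: E = 101.1 GPa, ρ = 8798 kg/m³
  GFRP laminate: E = 36.47 GPa, ρ = 1920 kg/m³
  GFRP laminate: M = 3.15×10⁻³
  bronze: M = 1.14×10⁻³
The maximum is for GFRP laminate.

GFRP laminate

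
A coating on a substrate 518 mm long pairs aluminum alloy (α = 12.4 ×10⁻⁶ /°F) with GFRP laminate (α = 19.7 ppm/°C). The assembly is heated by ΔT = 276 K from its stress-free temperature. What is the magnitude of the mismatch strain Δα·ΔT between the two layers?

7.23×10⁻⁴

aluminum alloy: α = 12.4×10⁻⁶/°F × 9/5 = 22.3×10⁻⁶/K.
Δα = |22.3 − 19.7|×10⁻⁶/K = 2.62×10⁻⁶/K.
Mismatch strain = Δα·ΔT = 2.62×10⁻⁶ × 276.0 = 7.23×10⁻⁴.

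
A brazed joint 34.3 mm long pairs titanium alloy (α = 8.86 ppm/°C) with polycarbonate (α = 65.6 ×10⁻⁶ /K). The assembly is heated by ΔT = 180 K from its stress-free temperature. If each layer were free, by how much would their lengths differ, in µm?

350 µm

Δα = |8.86 − 65.6|×10⁻⁶/K = 56.7×10⁻⁶/K.
ΔL_mismatch = Δα·L·ΔT = 56.7×10⁻⁶ × 34.3 mm × 180.0 K = 350 µm.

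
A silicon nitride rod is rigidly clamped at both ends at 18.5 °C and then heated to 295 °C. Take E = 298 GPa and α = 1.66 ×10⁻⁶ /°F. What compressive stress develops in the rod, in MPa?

246 MPa

α = 1.66×10⁻⁶/°F × 9/5 = 2.99×10⁻⁶/K.
ΔT = 276.5 K. Constrained thermal stress σ = E·α·ΔT = 298.0×10³ MPa × 2.99×10⁻⁶ × 276.5 = 246 MPa (compressive).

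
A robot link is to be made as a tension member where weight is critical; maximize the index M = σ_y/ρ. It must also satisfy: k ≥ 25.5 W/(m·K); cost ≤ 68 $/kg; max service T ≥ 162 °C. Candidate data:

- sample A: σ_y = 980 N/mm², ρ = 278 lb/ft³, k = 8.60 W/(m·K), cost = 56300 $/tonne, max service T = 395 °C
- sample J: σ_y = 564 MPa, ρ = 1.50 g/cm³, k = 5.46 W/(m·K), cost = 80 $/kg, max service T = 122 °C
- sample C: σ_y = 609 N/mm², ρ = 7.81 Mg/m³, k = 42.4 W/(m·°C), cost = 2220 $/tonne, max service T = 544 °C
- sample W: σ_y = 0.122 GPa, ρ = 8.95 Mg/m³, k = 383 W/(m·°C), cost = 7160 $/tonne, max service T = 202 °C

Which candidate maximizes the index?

sample C

Screen on constraints: k ≥ 25.5 W/(m·K); cost ≤ 68 $/kg; max service T ≥ 162 °C. Survivors: sample C, sample W.
Convert each candidate to consistent units, then evaluate M:
  sample C: σ_y = 609.0 MPa, ρ = 7810 kg/m³
  sample W: σ_y = 122.0 MPa, ρ = 8950 kg/m³
  sample C: M = 78.0 kN·m/kg
  sample W: M = 13.6 kN·m/kg
Highest index: sample C.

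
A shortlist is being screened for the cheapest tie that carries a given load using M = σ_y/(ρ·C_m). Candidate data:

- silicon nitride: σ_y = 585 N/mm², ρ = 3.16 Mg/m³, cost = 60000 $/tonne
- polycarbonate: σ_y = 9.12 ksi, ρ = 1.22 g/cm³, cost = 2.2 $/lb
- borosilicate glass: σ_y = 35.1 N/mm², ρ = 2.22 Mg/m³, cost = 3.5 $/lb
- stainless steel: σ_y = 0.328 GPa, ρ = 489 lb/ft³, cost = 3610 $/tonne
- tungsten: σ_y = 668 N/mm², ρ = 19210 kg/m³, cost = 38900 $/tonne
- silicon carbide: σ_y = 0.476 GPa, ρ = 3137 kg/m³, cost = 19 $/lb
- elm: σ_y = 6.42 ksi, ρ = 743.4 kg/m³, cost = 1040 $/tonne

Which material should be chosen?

After converting to SI:
  silicon nitride: σ_y = 585.0 MPa, ρ = 3160 kg/m³, cost = 60.00 $/kg
  polycarbonate: σ_y = 62.88 MPa, ρ = 1220 kg/m³, cost = 4.850 $/kg
  borosilicate glass: σ_y = 35.10 MPa, ρ = 2220 kg/m³, cost = 7.716 $/kg
  stainless steel: σ_y = 328.0 MPa, ρ = 7833 kg/m³, cost = 3.610 $/kg
  tungsten: σ_y = 668.0 MPa, ρ = 19210 kg/m³, cost = 38.90 $/kg
  silicon carbide: σ_y = 476.0 MPa, ρ = 3137 kg/m³, cost = 41.89 $/kg
  elm: σ_y = 44.26 MPa, ρ = 743.4 kg/m³, cost = 1.040 $/kg
  elm: M = 57.3 kN·m per $
  stainless steel: M = 11.6 kN·m per $
  polycarbonate: M = 10.6 kN·m per $
  silicon carbide: M = 3.62 kN·m per $
  silicon nitride: M = 3.09 kN·m per $
  borosilicate glass: M = 2.05 kN·m per $
  tungsten: M = 0.894 kN·m per $
Elm ranks first.

elm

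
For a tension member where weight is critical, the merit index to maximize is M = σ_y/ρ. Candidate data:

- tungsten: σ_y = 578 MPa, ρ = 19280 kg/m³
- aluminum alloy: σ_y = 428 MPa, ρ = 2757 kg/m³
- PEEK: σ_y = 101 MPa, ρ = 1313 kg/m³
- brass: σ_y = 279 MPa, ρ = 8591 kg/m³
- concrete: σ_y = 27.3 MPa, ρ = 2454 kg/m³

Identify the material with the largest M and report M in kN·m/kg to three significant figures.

Computing M directly (units already consistent):
  aluminum alloy: M = 155 kN·m/kg
  PEEK: M = 76.9 kN·m/kg
  brass: M = 32.5 kN·m/kg
  tungsten: M = 30.0 kN·m/kg
  concrete: M = 11.1 kN·m/kg
Highest index: aluminum alloy.

aluminum alloy, M = 155 kN·m/kg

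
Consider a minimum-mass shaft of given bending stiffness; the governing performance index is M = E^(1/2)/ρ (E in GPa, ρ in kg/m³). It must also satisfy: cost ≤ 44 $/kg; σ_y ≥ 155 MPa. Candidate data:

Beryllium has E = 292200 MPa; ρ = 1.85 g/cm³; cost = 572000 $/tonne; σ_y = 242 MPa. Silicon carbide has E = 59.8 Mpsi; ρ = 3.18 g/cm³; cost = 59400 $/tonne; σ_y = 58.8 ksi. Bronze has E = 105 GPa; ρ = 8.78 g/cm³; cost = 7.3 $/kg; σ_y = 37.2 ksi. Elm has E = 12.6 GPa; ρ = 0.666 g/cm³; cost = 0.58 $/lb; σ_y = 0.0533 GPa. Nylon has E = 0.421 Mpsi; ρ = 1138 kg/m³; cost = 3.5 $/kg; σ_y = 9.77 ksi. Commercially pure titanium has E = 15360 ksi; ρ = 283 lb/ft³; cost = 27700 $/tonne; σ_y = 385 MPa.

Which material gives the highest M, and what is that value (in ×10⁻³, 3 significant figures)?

commercially pure titanium, M = 2.27×10⁻³

Screen on constraints: cost ≤ 44 $/kg; σ_y ≥ 155 MPa. Survivors: bronze, commercially pure titanium.
Convert each candidate to consistent units, then evaluate M:
  bronze: E = 105.0 GPa, ρ = 8780 kg/m³
  commercially pure titanium: E = 105.9 GPa, ρ = 4533 kg/m³
  commercially pure titanium: M = 2.27×10⁻³
  bronze: M = 1.17×10⁻³
The maximum is for commercially pure titanium.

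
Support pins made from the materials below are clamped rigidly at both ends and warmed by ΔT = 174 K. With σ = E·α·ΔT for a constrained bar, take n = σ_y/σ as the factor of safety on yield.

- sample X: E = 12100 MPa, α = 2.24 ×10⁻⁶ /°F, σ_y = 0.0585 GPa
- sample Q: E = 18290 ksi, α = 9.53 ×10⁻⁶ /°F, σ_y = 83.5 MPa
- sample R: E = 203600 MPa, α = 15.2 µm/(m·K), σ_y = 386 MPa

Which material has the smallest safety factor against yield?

sample Q

With everything in SI (GPa, ×10⁻⁶/K, MPa):
  sample X: E = 12.10, α = 4.03, σ_y = 58.50 → σ = 8.49 MPa, n = 6.89
  sample Q: E = 126.1, α = 17.2, σ_y = 83.50 → σ = 376 MPa, n = 0.222
  sample R: E = 203.6, α = 15.2, σ_y = 386.0 → σ = 538 MPa, n = 0.717
Smallest n: sample Q with n = 0.222.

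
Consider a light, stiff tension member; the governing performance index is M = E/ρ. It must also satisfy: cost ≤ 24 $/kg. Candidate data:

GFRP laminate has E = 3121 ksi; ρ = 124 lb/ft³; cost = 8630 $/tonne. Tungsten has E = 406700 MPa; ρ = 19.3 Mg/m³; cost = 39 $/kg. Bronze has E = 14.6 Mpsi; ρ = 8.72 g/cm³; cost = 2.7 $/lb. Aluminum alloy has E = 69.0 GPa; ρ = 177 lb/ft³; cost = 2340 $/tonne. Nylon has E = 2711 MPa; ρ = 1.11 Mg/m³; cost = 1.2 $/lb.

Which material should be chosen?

aluminum alloy

Screen on constraints: cost ≤ 24 $/kg. Survivors: GFRP laminate, bronze, aluminum alloy, nylon.
After converting to SI:
  GFRP laminate: E = 21.52 GPa, ρ = 1986 kg/m³
  bronze: E = 100.7 GPa, ρ = 8720 kg/m³
  aluminum alloy: E = 69.00 GPa, ρ = 2835 kg/m³
  nylon: E = 2.711 GPa, ρ = 1110 kg/m³
  aluminum alloy: M = 24.3 MN·m/kg
  bronze: M = 11.5 MN·m/kg
  GFRP laminate: M = 10.8 MN·m/kg
  nylon: M = 2.44 MN·m/kg
Aluminum alloy has the largest M.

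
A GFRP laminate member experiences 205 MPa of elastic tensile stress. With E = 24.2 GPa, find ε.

ε = σ/E = 205 / 24200 = 8.47×10⁻³.

8.47×10⁻³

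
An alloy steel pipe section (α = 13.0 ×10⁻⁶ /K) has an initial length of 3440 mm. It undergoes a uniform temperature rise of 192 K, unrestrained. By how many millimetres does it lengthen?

8.59 mm

ΔL = α·L₀·ΔT = 13.0×10⁻⁶ × 3440 mm × 192.0 K = 8.59 mm.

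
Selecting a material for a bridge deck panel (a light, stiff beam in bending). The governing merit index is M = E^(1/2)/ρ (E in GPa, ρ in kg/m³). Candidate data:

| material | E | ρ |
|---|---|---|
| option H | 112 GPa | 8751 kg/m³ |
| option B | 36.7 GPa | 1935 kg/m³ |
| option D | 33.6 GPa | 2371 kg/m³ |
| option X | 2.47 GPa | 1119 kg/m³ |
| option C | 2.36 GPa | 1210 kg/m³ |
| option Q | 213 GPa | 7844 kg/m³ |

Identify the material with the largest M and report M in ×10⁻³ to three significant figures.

option B, M = 3.13×10⁻³

Evaluate M for each candidate:
  option B: M = 3.13×10⁻³
  option D: M = 2.44×10⁻³
  option Q: M = 1.86×10⁻³
  option X: M = 1.40×10⁻³
  option C: M = 1.27×10⁻³
  option H: M = 1.21×10⁻³
Highest index: option B.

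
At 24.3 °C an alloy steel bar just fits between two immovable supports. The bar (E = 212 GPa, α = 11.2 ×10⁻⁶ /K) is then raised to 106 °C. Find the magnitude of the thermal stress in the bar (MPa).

194 MPa

ΔT = 81.70 K. Constrained thermal stress σ = E·α·ΔT = 212.0×10³ MPa × 11.2×10⁻⁶ × 81.70 = 194 MPa (compressive).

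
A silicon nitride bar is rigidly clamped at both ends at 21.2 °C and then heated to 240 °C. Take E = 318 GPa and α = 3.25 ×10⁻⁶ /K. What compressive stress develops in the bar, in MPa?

ΔT = 218.8 K. Constrained thermal stress σ = E·α·ΔT = 318.0×10³ MPa × 3.25×10⁻⁶ × 218.8 = 226 MPa (compressive).

226 MPa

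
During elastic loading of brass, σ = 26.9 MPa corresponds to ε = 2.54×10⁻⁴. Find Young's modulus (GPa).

106 GPa

E = σ/ε = 26.9 MPa / 2.54×10⁻⁴ = 105900 MPa = 106 GPa.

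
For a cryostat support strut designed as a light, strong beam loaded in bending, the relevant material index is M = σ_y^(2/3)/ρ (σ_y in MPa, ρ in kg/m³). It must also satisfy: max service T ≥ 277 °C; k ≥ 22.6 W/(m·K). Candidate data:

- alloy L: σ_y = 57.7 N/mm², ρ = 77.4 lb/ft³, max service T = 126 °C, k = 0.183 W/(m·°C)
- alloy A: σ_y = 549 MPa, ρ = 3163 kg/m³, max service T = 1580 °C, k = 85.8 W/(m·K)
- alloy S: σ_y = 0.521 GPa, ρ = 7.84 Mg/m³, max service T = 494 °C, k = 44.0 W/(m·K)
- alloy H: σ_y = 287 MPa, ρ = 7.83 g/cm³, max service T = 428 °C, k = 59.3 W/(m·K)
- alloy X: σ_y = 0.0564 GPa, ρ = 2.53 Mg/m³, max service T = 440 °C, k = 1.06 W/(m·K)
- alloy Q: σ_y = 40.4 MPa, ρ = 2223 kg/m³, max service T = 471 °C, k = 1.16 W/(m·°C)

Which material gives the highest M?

alloy A

Screen on constraints: max service T ≥ 277 °C; k ≥ 22.6 W/(m·K). Survivors: alloy A, alloy S, alloy H.
Convert each candidate to consistent units, then evaluate M:
  alloy A: σ_y = 549.0 MPa, ρ = 3163 kg/m³
  alloy S: σ_y = 521.0 MPa, ρ = 7840 kg/m³
  alloy H: σ_y = 287.0 MPa, ρ = 7830 kg/m³
  alloy A: M = 21.2×10⁻³
  alloy S: M = 8.26×10⁻³
  alloy H: M = 5.56×10⁻³
Alloy A has the largest M.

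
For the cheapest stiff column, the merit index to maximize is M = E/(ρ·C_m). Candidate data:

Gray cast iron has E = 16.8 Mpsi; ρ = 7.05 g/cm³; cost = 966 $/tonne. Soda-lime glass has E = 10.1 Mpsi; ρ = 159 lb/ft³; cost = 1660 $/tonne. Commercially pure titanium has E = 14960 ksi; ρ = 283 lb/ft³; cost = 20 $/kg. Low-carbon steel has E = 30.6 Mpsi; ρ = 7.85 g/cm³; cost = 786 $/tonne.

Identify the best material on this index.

low-carbon steel

Putting every candidate on a common basis:
  gray cast iron: E = 115.8 GPa, ρ = 7050 kg/m³, cost = 0.9660 $/kg
  soda-lime glass: E = 69.64 GPa, ρ = 2547 kg/m³, cost = 1.660 $/kg
  commercially pure titanium: E = 103.1 GPa, ρ = 4533 kg/m³, cost = 20.00 $/kg
  low-carbon steel: E = 211.0 GPa, ρ = 7850 kg/m³, cost = 0.7860 $/kg
  low-carbon steel: M = 34.2 MN·m per $
  gray cast iron: M = 17.0 MN·m per $
  soda-lime glass: M = 16.5 MN·m per $
  commercially pure titanium: M = 1.14 MN·m per $
Low-carbon steel has the largest M.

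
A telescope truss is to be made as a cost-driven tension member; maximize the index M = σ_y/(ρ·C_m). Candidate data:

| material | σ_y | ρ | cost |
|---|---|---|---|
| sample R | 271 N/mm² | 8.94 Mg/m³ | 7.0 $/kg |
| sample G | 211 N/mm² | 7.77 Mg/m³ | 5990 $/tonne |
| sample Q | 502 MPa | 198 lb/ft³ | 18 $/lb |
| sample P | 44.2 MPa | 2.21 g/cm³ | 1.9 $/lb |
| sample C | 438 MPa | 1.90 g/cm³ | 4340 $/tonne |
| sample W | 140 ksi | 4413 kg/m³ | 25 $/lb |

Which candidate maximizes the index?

Normalizing units and computing the index:
  sample R: σ_y = 271.0 MPa, ρ = 8940 kg/m³, cost = 7.000 $/kg
  sample G: σ_y = 211.0 MPa, ρ = 7770 kg/m³, cost = 5.990 $/kg
  sample Q: σ_y = 502.0 MPa, ρ = 3172 kg/m³, cost = 39.68 $/kg
  sample P: σ_y = 44.20 MPa, ρ = 2210 kg/m³, cost = 4.189 $/kg
  sample C: σ_y = 438.0 MPa, ρ = 1900 kg/m³, cost = 4.340 $/kg
  sample W: σ_y = 965.3 MPa, ρ = 4413 kg/m³, cost = 55.11 $/kg
  sample C: M = 53.1 kN·m per $
  sample P: M = 4.77 kN·m per $
  sample G: M = 4.53 kN·m per $
  sample R: M = 4.33 kN·m per $
  sample Q: M = 3.99 kN·m per $
  sample W: M = 3.97 kN·m per $
Sample C ranks first.

sample C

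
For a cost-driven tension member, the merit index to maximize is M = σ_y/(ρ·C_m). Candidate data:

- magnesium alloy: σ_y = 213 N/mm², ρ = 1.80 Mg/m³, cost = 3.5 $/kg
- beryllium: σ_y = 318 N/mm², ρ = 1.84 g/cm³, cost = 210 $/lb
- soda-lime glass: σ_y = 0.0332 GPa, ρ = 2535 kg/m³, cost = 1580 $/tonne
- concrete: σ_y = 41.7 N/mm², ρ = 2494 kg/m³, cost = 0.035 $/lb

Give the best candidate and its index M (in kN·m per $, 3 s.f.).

concrete, M = 217 kN·m per $

Putting every candidate on a common basis:
  magnesium alloy: σ_y = 213.0 MPa, ρ = 1800 kg/m³, cost = 3.500 $/kg
  beryllium: σ_y = 318.0 MPa, ρ = 1840 kg/m³, cost = 463.0 $/kg
  soda-lime glass: σ_y = 33.20 MPa, ρ = 2535 kg/m³, cost = 1.580 $/kg
  concrete: σ_y = 41.70 MPa, ρ = 2494 kg/m³, cost = 0.07716 $/kg
  concrete: M = 217 kN·m per $
  magnesium alloy: M = 33.8 kN·m per $
  soda-lime glass: M = 8.29 kN·m per $
  beryllium: M = 0.373 kN·m per $
Highest index: concrete.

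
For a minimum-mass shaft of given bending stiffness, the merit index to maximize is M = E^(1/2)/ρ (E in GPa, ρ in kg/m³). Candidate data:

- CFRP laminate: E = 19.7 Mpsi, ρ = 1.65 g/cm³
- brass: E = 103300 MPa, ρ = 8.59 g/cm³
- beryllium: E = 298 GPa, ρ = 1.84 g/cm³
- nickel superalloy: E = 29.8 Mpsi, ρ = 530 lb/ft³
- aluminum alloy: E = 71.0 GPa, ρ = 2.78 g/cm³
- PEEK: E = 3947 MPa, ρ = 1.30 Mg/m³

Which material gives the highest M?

In SI units:
  CFRP laminate: E = 135.8 GPa, ρ = 1650 kg/m³
  brass: E = 103.3 GPa, ρ = 8590 kg/m³
  beryllium: E = 298.0 GPa, ρ = 1840 kg/m³
  nickel superalloy: E = 205.5 GPa, ρ = 8490 kg/m³
  aluminum alloy: E = 71.00 GPa, ρ = 2780 kg/m³
  PEEK: E = 3.947 GPa, ρ = 1300 kg/m³
  beryllium: M = 9.38×10⁻³
  CFRP laminate: M = 7.06×10⁻³
  aluminum alloy: M = 3.03×10⁻³
  nickel superalloy: M = 1.69×10⁻³
  PEEK: M = 1.53×10⁻³
  brass: M = 1.18×10⁻³
The maximum is for beryllium.

beryllium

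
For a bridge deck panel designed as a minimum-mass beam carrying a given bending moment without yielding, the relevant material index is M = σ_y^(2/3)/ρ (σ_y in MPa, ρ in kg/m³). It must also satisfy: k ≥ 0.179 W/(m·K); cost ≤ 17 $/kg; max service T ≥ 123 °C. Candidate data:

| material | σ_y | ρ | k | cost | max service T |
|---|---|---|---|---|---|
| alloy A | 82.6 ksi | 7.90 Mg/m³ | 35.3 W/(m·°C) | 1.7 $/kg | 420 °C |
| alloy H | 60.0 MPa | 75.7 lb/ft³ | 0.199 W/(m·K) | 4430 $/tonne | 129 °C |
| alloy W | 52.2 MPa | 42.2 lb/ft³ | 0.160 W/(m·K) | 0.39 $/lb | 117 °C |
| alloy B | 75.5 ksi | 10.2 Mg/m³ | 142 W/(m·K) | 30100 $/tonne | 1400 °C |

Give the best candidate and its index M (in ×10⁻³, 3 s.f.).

Screen on constraints: k ≥ 0.179 W/(m·K); cost ≤ 17 $/kg; max service T ≥ 123 °C. Survivors: alloy A, alloy H.
In SI units:
  alloy A: σ_y = 569.5 MPa, ρ = 7900 kg/m³
  alloy H: σ_y = 60.00 MPa, ρ = 1213 kg/m³
  alloy H: M = 12.6×10⁻³
  alloy A: M = 8.70×10⁻³
Highest index: alloy H.

alloy H, M = 12.6×10⁻³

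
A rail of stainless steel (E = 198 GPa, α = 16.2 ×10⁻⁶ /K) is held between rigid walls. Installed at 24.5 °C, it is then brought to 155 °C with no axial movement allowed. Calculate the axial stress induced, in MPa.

419 MPa

ΔT = 130.5 K. Constrained thermal stress σ = E·α·ΔT = 198.0×10³ MPa × 16.2×10⁻⁶ × 130.5 = 419 MPa (compressive).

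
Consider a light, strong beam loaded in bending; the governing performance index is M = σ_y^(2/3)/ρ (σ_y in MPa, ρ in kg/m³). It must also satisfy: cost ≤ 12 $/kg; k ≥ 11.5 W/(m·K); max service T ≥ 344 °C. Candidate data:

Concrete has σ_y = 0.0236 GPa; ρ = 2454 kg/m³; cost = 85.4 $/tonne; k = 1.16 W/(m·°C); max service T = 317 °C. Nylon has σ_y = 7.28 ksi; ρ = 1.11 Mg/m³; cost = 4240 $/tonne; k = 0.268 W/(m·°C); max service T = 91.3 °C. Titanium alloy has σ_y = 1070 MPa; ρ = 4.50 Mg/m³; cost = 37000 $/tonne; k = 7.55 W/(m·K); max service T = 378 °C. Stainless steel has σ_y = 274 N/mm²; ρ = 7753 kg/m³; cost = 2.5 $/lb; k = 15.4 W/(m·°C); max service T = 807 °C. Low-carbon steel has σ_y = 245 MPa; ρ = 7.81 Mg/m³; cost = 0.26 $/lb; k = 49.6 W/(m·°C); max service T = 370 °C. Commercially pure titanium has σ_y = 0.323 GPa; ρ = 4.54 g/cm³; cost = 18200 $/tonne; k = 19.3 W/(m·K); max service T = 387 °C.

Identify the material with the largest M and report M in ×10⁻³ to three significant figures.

Screen on constraints: cost ≤ 12 $/kg; k ≥ 11.5 W/(m·K); max service T ≥ 344 °C. Survivors: stainless steel, low-carbon steel.
After converting to SI:
  stainless steel: σ_y = 274.0 MPa, ρ = 7753 kg/m³
  low-carbon steel: σ_y = 245.0 MPa, ρ = 7810 kg/m³
  stainless steel: M = 5.44×10⁻³
  low-carbon steel: M = 5.01×10⁻³
Stainless steel has the largest M.

stainless steel, M = 5.44×10⁻³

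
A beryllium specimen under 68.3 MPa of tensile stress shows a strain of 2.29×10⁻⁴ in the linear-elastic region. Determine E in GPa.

298 GPa

E = σ/ε = 68.3 MPa / 2.29×10⁻⁴ = 298300 MPa = 298 GPa.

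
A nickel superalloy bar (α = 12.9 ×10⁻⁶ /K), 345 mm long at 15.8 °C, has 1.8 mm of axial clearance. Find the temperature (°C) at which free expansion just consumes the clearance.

α·L₀·ΔT = 1.8 mm ⇒ ΔT = 1.8 / (12.9×10⁻⁶ × 345.0) = 404.4 K.
T = 15.8 + 404.4 = 420.2 °C.

420 °C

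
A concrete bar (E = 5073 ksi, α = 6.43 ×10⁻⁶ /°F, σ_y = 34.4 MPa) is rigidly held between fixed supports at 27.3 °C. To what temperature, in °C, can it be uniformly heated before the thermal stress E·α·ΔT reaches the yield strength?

E = 5073 ksi = 34.98 GPa.
α = 6.43×10⁻⁶/°F × 9/5 = 11.6×10⁻⁶/K.
E·α·ΔT = 34.40 MPa ⇒ ΔT = 34.40 / (34.98×10³ × 11.6×10⁻⁶) = 84.97 K.
T = 27.3 + 84.97 = 112.3 °C.

112 °C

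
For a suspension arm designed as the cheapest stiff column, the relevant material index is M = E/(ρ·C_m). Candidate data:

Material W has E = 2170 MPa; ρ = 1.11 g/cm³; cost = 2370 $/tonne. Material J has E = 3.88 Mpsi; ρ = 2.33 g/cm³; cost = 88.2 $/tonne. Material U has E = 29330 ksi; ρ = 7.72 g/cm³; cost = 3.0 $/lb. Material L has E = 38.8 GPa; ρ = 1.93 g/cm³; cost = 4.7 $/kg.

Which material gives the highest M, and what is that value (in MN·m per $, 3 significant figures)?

material J, M = 130 MN·m per $

Normalizing units and computing the index:
  material W: E = 2.170 GPa, ρ = 1110 kg/m³, cost = 2.370 $/kg
  material J: E = 26.75 GPa, ρ = 2330 kg/m³, cost = 0.08820 $/kg
  material U: E = 202.2 GPa, ρ = 7720 kg/m³, cost = 6.614 $/kg
  material L: E = 38.80 GPa, ρ = 1930 kg/m³, cost = 4.700 $/kg
  material J: M = 130 MN·m per $
  material L: M = 4.28 MN·m per $
  material U: M = 3.96 MN·m per $
  material W: M = 0.825 MN·m per $
The maximum is for material J.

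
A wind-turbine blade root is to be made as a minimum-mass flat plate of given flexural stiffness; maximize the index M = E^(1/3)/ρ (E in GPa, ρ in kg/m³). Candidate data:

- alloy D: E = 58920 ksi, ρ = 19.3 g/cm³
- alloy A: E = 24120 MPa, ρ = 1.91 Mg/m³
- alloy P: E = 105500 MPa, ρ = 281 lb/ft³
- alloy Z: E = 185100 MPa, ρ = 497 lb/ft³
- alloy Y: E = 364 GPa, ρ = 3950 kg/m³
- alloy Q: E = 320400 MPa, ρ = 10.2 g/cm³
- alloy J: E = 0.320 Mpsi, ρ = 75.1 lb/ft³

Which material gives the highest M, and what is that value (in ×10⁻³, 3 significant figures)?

alloy Y, M = 1.81×10⁻³

Convert each candidate to consistent units, then evaluate M:
  alloy D: E = 406.2 GPa, ρ = 19300 kg/m³
  alloy A: E = 24.12 GPa, ρ = 1910 kg/m³
  alloy P: E = 105.5 GPa, ρ = 4501 kg/m³
  alloy Z: E = 185.1 GPa, ρ = 7961 kg/m³
  alloy Y: E = 364.0 GPa, ρ = 3950 kg/m³
  alloy Q: E = 320.4 GPa, ρ = 10200 kg/m³
  alloy J: E = 2.206 GPa, ρ = 1203 kg/m³
  alloy Y: M = 1.81×10⁻³
  alloy A: M = 1.51×10⁻³
  alloy J: M = 1.08×10⁻³
  alloy P: M = 1.05×10⁻³
  alloy Z: M = 0.716×10⁻³
  alloy Q: M = 0.671×10⁻³
  alloy D: M = 0.384×10⁻³
Alloy Y has the largest M.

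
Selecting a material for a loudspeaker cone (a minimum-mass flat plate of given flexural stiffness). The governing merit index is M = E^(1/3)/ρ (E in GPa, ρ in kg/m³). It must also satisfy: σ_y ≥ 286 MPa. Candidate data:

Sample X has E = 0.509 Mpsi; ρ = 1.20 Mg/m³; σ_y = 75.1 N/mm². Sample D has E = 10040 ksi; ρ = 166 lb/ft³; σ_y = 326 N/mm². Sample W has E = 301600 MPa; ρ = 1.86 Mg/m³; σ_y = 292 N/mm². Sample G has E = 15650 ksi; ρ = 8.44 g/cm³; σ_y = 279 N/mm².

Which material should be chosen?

Screen on constraints: σ_y ≥ 286 MPa. Survivors: sample D, sample W.
In SI units:
  sample D: E = 69.22 GPa, ρ = 2659 kg/m³
  sample W: E = 301.6 GPa, ρ = 1860 kg/m³
  sample W: M = 3.61×10⁻³
  sample D: M = 1.54×10⁻³
Highest index: sample W.

sample W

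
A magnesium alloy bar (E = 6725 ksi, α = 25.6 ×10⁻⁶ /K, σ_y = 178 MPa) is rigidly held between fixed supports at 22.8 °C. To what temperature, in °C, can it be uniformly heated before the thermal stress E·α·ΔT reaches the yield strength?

173 °C

E = 6725 ksi = 46.37 GPa.
E·α·ΔT = 178.0 MPa ⇒ ΔT = 178.0 / (46.37×10³ × 25.6×10⁻⁶) = 150.0 K.
T = 22.8 + 150.0 = 172.8 °C.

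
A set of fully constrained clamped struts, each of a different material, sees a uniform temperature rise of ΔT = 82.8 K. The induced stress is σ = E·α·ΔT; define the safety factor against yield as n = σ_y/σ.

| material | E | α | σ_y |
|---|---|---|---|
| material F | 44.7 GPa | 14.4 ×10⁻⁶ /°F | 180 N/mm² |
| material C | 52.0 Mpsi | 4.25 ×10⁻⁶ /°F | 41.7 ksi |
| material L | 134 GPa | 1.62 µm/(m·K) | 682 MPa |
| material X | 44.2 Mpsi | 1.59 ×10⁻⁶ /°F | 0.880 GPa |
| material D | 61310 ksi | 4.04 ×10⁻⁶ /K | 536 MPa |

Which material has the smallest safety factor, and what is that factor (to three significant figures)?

Per material, after unit conversion:
  material F: E = 44.70, α = 25.9, σ_y = 180.0 → σ = 95.9 MPa, n = 1.88
  material C: E = 358.5, α = 7.65, σ_y = 287.5 → σ = 227 MPa, n = 1.27
  material L: E = 134.0, α = 1.62, σ_y = 682.0 → σ = 18.0 MPa, n = 37.9
  material X: E = 304.7, α = 2.86, σ_y = 880.0 → σ = 72.2 MPa, n = 12.2
  material D: E = 422.7, α = 4.04, σ_y = 536.0 → σ = 141 MPa, n = 3.79
Smallest n: material C with n = 1.27.

material C, n = 1.27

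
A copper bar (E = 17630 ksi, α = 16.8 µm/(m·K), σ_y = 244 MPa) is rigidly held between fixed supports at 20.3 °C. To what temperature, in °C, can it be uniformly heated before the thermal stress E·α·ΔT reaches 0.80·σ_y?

116 °C

E = 17630 ksi = 121.6 GPa.
E·α·ΔT = 195.2 MPa ⇒ ΔT = 195.2 / (121.6×10³ × 16.8×10⁻⁶) = 95.59 K.
T = 20.3 + 95.59 = 115.9 °C.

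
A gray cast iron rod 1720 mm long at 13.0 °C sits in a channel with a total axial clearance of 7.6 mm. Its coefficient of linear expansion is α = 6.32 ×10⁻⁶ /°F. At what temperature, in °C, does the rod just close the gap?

401 °C

α = 6.32×10⁻⁶/°F × 9/5 = 11.4×10⁻⁶/K.
α·L₀·ΔT = 7.6 mm ⇒ ΔT = 7.6 / (11.4×10⁻⁶ × 1720.0) = 388.4 K.
T = 13.0 + 388.4 = 401.4 °C.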